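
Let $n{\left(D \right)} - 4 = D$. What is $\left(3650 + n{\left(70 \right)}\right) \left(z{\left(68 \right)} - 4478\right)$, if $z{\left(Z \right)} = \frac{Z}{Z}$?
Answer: $-16672348$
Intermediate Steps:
$n{\left(D \right)} = 4 + D$
$z{\left(Z \right)} = 1$
$\left(3650 + n{\left(70 \right)}\right) \left(z{\left(68 \right)} - 4478\right) = \left(3650 + \left(4 + 70\right)\right) \left(1 - 4478\right) = \left(3650 + 74\right) \left(-4477\right) = 3724 \left(-4477\right) = -16672348$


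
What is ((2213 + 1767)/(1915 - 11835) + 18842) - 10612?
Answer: 4081881/496 ≈ 8229.6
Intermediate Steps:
((2213 + 1767)/(1915 - 11835) + 18842) - 10612 = (3980/(-9920) + 18842) - 10612 = (3980*(-1/9920) + 18842) - 10612 = (-199/496 + 18842) - 10612 = 9345433/496 - 10612 = 4081881/496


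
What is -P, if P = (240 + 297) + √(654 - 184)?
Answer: -537 - √470 ≈ -558.68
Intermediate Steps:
P = 537 + √470 ≈ 558.68
-P = -(537 + √470) = -537 - √470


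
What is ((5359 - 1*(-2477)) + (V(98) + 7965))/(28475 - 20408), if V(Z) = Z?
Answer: 15899/8067 ≈ 1.9709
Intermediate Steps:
((5359 - 1*(-2477)) + (V(98) + 7965))/(28475 - 20408) = ((5359 - 1*(-2477)) + (98 + 7965))/(28475 - 20408) = ((5359 + 2477) + 8063)/8067 = (7836 + 8063)*(1/8067) = 15899*(1/8067) = 15899/8067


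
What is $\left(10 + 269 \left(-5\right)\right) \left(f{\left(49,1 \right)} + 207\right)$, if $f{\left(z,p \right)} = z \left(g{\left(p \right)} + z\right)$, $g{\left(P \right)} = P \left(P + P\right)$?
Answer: $-3612510$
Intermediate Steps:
$g{\left(P \right)} = 2 P^{2}$ ($g{\left(P \right)} = P 2 P = 2 P^{2}$)
$f{\left(z,p \right)} = z \left(z + 2 p^{2}\right)$ ($f{\left(z,p \right)} = z \left(2 p^{2} + z\right) = z \left(z + 2 p^{2}\right)$)
$\left(10 + 269 \left(-5\right)\right) \left(f{\left(49,1 \right)} + 207\right) = \left(10 + 269 \left(-5\right)\right) \left(49 \left(49 + 2 \cdot 1^{2}\right) + 207\right) = \left(10 - 1345\right) \left(49 \left(49 + 2 \cdot 1\right) + 207\right) = - 1335 \left(49 \left(49 + 2\right) + 207\right) = - 1335 \left(49 \cdot 51 + 207\right) = - 1335 \left(2499 + 207\right) = \left(-1335\right) 2706 = -3612510$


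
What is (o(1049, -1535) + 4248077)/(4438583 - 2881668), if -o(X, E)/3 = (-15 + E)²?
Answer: -2959423/1556915 ≈ -1.9008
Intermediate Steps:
o(X, E) = -3*(-15 + E)²
(o(1049, -1535) + 4248077)/(4438583 - 2881668) = (-3*(-15 - 1535)² + 4248077)/(4438583 - 2881668) = (-3*(-1550)² + 4248077)/1556915 = (-3*2402500 + 4248077)*(1/1556915) = (-7207500 + 4248077)*(1/1556915) = -2959423*1/1556915 = -2959423/1556915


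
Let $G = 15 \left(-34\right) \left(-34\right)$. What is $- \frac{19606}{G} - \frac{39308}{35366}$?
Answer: $- \frac{343746629}{153311610} \approx -2.2421$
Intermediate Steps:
$G = 17340$ ($G = \left(-510\right) \left(-34\right) = 17340$)
$- \frac{19606}{G} - \frac{39308}{35366} = - \frac{19606}{17340} - \frac{39308}{35366} = \left(-19606\right) \frac{1}{17340} - \frac{19654}{17683} = - \frac{9803}{8670} - \frac{19654}{17683} = - \frac{343746629}{153311610}$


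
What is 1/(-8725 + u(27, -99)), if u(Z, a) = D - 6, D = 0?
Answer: -1/8731 ≈ -0.00011453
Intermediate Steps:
u(Z, a) = -6 (u(Z, a) = 0 - 6 = -6)
1/(-8725 + u(27, -99)) = 1/(-8725 - 6) = 1/(-8731) = -1/8731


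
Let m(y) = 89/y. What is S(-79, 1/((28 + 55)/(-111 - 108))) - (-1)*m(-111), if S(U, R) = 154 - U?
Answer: 25774/111 ≈ 232.20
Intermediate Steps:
S(-79, 1/((28 + 55)/(-111 - 108))) - (-1)*m(-111) = (154 - 1*(-79)) - (-1)*89/(-111) = (154 + 79) - (-1)*89*(-1/111) = 233 - (-1)*(-89)/111 = 233 - 1*89/111 = 233 - 89/111 = 25774/111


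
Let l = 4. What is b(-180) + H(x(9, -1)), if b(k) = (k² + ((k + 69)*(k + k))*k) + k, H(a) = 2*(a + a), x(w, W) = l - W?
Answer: -7160560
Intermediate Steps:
x(w, W) = 4 - W
H(a) = 4*a (H(a) = 2*(2*a) = 4*a)
b(k) = k + k² + 2*k²*(69 + k) (b(k) = (k² + ((69 + k)*(2*k))*k) + k = (k² + (2*k*(69 + k))*k) + k = (k² + 2*k²*(69 + k)) + k = k + k² + 2*k²*(69 + k))
b(-180) + H(x(9, -1)) = -180*(1 + 2*(-180)² + 139*(-180)) + 4*(4 - 1*(-1)) = -180*(1 + 2*32400 - 25020) + 4*(4 + 1) = -180*(1 + 64800 - 25020) + 4*5 = -180*39781 + 20 = -7160580 + 20 = -7160560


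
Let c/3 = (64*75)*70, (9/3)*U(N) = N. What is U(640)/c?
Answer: 1/4725 ≈ 0.00021164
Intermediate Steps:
U(N) = N/3
c = 1008000 (c = 3*((64*75)*70) = 3*(4800*70) = 3*336000 = 1008000)
U(640)/c = ((⅓)*640)/1008000 = (640/3)*(1/1008000) = 1/4725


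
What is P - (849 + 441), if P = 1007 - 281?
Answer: -564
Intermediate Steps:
P = 726
P - (849 + 441) = 726 - (849 + 441) = 726 - 1*1290 = 726 - 1290 = -564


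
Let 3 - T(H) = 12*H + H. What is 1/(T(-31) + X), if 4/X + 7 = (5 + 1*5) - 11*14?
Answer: 151/61302 ≈ 0.0024632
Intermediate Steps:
T(H) = 3 - 13*H (T(H) = 3 - (12*H + H) = 3 - 13*H)
X = -4/151 (X = 4/(-7 + ((5 + 1*5) - 11*14)) = 4/(-7 + ((5 + 5) - 154)) = 4/(-7 + (10 - 154)) = 4/(-7 - 144) = 4/(-151) = 4*(-1/151) = -4/151 ≈ -0.026490)
1/(T(-31) + X) = 1/((3 - 13*(-31)) - 4/151) = 1/((3 + 403) - 4/151) = 1/(406 - 4/151) = 1/(61302/151) = 151/61302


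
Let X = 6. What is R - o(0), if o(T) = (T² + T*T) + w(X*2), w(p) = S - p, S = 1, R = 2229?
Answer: 2240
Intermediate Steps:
w(p) = 1 - p
o(T) = -11 + 2*T² (o(T) = (T² + T*T) + (1 - 6*2) = (T² + T²) + (1 - 1*12) = 2*T² + (1 - 12) = 2*T² - 11 = -11 + 2*T²)
R - o(0) = 2229 - (-11 + 2*0²) = 2229 - (-11 + 2*0) = 2229 - (-11 + 0) = 2229 - 1*(-11) = 2229 + 11 = 2240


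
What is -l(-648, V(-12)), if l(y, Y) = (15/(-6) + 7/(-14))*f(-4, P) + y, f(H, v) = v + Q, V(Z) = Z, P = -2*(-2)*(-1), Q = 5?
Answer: 651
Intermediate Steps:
P = -4 (P = 4*(-1) = -4)
f(H, v) = 5 + v (f(H, v) = v + 5 = 5 + v)
l(y, Y) = -3 + y (l(y, Y) = (15/(-6) + 7/(-14))*(5 - 4) + y = (15*(-1/6) + 7*(-1/14))*1 + y = (-5/2 - 1/2)*1 + y = -3*1 + y = -3 + y)
-l(-648, V(-12)) = -(-3 - 648) = -1*(-651) = 651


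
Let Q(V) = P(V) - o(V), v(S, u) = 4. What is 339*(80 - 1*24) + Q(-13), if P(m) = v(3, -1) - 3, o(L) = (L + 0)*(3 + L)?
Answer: 18855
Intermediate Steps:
o(L) = L*(3 + L)
P(m) = 1 (P(m) = 4 - 3 = 1)
Q(V) = 1 - V*(3 + V)
339*(80 - 1*24) + Q(-13) = 339*(80 - 1*24) + (1 - 1*(-13)*(3 - 13)) = 339*(80 - 24) + (1 - 1*(-13)*(-10)) = 339*56 + (1 - 130) = 18984 - 129 = 18855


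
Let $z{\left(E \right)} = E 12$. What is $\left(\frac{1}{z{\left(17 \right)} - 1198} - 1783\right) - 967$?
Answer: $- \frac{2733501}{994} \approx -2750.0$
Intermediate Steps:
$z{\left(E \right)} = 12 E$
$\left(\frac{1}{z{\left(17 \right)} - 1198} - 1783\right) - 967 = \left(\frac{1}{12 \cdot 17 - 1198} - 1783\right) - 967 = \left(\frac{1}{204 - 1198} - 1783\right) - 967 = \left(\frac{1}{-994} - 1783\right) - 967 = \left(- \frac{1}{994} - 1783\right) - 967 = - \frac{1772303}{994} - 967 = - \frac{2733501}{994}$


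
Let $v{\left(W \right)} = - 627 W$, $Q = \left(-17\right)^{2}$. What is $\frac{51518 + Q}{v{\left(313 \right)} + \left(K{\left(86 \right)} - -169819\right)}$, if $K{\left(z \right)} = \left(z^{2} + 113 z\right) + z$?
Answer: $- \frac{51807}{9232} \approx -5.6117$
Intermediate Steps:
$K{\left(z \right)} = z^{2} + 114 z$
$Q = 289$
$\frac{51518 + Q}{v{\left(313 \right)} + \left(K{\left(86 \right)} - -169819\right)} = \frac{51518 + 289}{\left(-627\right) 313 + \left(86 \left(114 + 86\right) - -169819\right)} = \frac{51807}{-196251 + \left(86 \cdot 200 + 169819\right)} = \frac{51807}{-196251 + \left(17200 + 169819\right)} = \frac{51807}{-196251 + 187019} = \frac{51807}{-9232} = 51807 \left(- \frac{1}{9232}\right) = - \frac{51807}{9232}$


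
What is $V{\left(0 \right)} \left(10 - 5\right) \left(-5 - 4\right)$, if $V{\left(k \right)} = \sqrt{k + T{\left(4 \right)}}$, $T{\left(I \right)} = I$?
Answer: $-90$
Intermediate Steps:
$V{\left(k \right)} = \sqrt{4 + k}$ ($V{\left(k \right)} = \sqrt{k + 4} = \sqrt{4 + k}$)
$V{\left(0 \right)} \left(10 - 5\right) \left(-5 - 4\right) = \sqrt{4 + 0} \left(10 - 5\right) \left(-5 - 4\right) = \sqrt{4} \left(10 - 5\right) \left(-5 - 4\right) = 2 \cdot 5 \left(-9\right) = 10 \left(-9\right) = -90$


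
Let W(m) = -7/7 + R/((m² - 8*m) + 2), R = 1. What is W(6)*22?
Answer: -121/5 ≈ -24.200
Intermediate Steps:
W(m) = -1 + 1/(2 + m² - 8*m) (W(m) = -7/7 + 1/((m² - 8*m) + 2) = -7*⅐ + 1/(2 + m² - 8*m) = -1 + 1/(2 + m² - 8*m))
W(6)*22 = ((-1 - 1*6² + 8*6)/(2 + 6² - 8*6))*22 = ((-1 - 1*36 + 48)/(2 + 36 - 48))*22 = ((-1 - 36 + 48)/(-10))*22 = -⅒*11*22 = -11/10*22 = -121/5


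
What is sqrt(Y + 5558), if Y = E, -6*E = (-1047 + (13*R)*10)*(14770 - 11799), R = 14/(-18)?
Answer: 5*sqrt(7439874)/18 ≈ 757.67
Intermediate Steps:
R = -7/9 (R = 14*(-1/18) = -7/9 ≈ -0.77778)
E = 30699343/54 (E = -(-1047 + (13*(-7/9))*10)*(14770 - 11799)/6 = -(-1047 - 91/9*10)*2971/6 = -(-1047 - 910/9)*2971/6 = -(-10333)*2971/54 = -1/6*(-30699343/9) = 30699343/54 ≈ 5.6851e+5)
Y = 30699343/54 ≈ 5.6851e+5
sqrt(Y + 5558) = sqrt(30699343/54 + 5558) = sqrt(30999475/54) = 5*sqrt(7439874)/18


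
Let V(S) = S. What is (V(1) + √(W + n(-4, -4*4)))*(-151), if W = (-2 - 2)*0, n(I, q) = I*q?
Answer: -1359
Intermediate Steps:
W = 0 (W = -4*0 = 0)
(V(1) + √(W + n(-4, -4*4)))*(-151) = (1 + √(0 - (-16)*4))*(-151) = (1 + √(0 - 4*(-16)))*(-151) = (1 + √(0 + 64))*(-151) = (1 + √64)*(-151) = (1 + 8)*(-151) = 9*(-151) = -1359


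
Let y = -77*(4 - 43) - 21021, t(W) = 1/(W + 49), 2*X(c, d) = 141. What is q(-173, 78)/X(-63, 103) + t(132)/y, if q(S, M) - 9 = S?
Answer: -356564255/153279126 ≈ -2.3262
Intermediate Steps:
X(c, d) = 141/2 (X(c, d) = (1/2)*141 = 141/2)
q(S, M) = 9 + S
t(W) = 1/(49 + W)
y = -18018 (y = -77*(-39) - 21021 = 3003 - 21021 = -18018)
q(-173, 78)/X(-63, 103) + t(132)/y = (9 - 173)/(141/2) + 1/((49 + 132)*(-18018)) = -164*2/141 - 1/18018/181 = -328/141 + (1/181)*(-1/18018) = -328/141 - 1/3261258 = -356564255/153279126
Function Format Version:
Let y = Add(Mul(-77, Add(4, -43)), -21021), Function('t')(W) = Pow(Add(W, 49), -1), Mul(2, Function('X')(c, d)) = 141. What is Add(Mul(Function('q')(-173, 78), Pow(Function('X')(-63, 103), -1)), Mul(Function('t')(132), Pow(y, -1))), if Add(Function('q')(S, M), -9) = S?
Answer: Rational(-356564255, 153279126) ≈ -2.3262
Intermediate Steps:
Function('X')(c, d) = Rational(141, 2) (Function('X')(c, d) = Mul(Rational(1, 2), 141) = Rational(141, 2))
Function('q')(S, M) = Add(9, S)
Function('t')(W) = Pow(Add(49, W), -1)
y = -18018 (y = Add(Mul(-77, -39), -21021) = Add(3003, -21021) = -18018)
Add(Mul(Function('q')(-173, 78), Pow(Function('X')(-63, 103), -1)), Mul(Function('t')(132), Pow(y, -1))) = Add(Mul(Add(9, -173), Pow(Rational(141, 2), -1)), Mul(Pow(Add(49, 132), -1), Pow(-18018, -1))) = Add(Mul(-164, Rational(2, 141)), Mul(Pow(181, -1), Rational(-1, 18018))) = Add(Rational(-328, 141), Mul(Rational(1, 181), Rational(-1, 18018))) = Add(Rational(-328, 141), Rational(-1, 3261258)) = Rational(-356564255, 153279126)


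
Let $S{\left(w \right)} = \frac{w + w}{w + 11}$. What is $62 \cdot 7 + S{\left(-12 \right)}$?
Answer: $458$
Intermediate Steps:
$S{\left(w \right)} = \frac{2 w}{11 + w}$
$62 \cdot 7 + S{\left(-12 \right)} = 62 \cdot 7 + 2 \left(-12\right) \frac{1}{11 - 12} = 434 + 2 \left(-12\right) \frac{1}{-1} = 434 + 2 \left(-12\right) \left(-1\right) = 434 + 24 = 458$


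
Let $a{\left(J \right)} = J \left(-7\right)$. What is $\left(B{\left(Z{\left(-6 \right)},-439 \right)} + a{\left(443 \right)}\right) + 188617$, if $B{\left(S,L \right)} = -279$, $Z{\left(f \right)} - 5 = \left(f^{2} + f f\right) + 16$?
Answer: $185237$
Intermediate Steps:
$Z{\left(f \right)} = 21 + 2 f^{2}$ ($Z{\left(f \right)} = 5 + \left(\left(f^{2} + f f\right) + 16\right) = 5 + \left(\left(f^{2} + f^{2}\right) + 16\right) = 5 + \left(2 f^{2} + 16\right) = 5 + \left(16 + 2 f^{2}\right) = 21 + 2 f^{2}$)
$a{\left(J \right)} = - 7 J$
$\left(B{\left(Z{\left(-6 \right)},-439 \right)} + a{\left(443 \right)}\right) + 188617 = \left(-279 - 3101\right) + 188617 = -3380 + 188617 = 185237$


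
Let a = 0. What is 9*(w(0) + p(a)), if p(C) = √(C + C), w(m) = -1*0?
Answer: 0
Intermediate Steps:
w(m) = 0
p(C) = √2*√C (p(C) = √(2*C) = √2*√C)
9*(w(0) + p(a)) = 9*(0 + √2*√0) = 9*(0 + √2*0) = 9*(0 + 0) = 9*0 = 0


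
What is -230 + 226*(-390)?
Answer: -88370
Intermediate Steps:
-230 + 226*(-390) = -230 - 88140 = -88370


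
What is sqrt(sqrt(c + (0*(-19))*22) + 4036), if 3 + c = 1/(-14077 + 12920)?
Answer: 2*sqrt(1350696841 + 1157*I*sqrt(251069))/1157 ≈ 63.53 + 0.013634*I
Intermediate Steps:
c = -3472/1157 (c = -3 + 1/(-14077 + 12920) = -3 + 1/(-1157) = -3 - 1/1157 = -3472/1157 ≈ -3.0009)
sqrt(sqrt(c + (0*(-19))*22) + 4036) = sqrt(sqrt(-3472/1157 + (0*(-19))*22) + 4036) = sqrt(sqrt(-3472/1157 + 0*22) + 4036) = sqrt(sqrt(-3472/1157 + 0) + 4036) = sqrt(sqrt(-3472/1157) + 4036) = sqrt(4*I*sqrt(251069)/1157 + 4036) = sqrt(4036 + 4*I*sqrt(251069)/1157)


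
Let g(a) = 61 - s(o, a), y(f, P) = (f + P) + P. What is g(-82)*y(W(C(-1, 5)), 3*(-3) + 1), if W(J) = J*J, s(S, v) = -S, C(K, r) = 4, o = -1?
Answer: 0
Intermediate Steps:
W(J) = J²
y(f, P) = f + 2*P (y(f, P) = (P + f) + P = f + 2*P)
g(a) = 60 (g(a) = 61 - (-1)*(-1) = 61 - 1*1 = 61 - 1 = 60)
g(-82)*y(W(C(-1, 5)), 3*(-3) + 1) = 60*(4² + 2*(3*(-3) + 1)) = 60*(16 + 2*(-9 + 1)) = 60*(16 + 2*(-8)) = 60*(16 - 16) = 60*0 = 0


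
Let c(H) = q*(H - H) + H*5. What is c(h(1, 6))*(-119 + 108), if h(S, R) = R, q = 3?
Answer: -330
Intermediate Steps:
c(H) = 5*H (c(H) = 3*(H - H) + H*5 = 3*0 + 5*H = 0 + 5*H = 5*H)
c(h(1, 6))*(-119 + 108) = (5*6)*(-119 + 108) = 30*(-11) = -330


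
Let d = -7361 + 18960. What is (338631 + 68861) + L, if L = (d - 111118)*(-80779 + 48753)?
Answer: 3187602986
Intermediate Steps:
d = 11599
L = 3187195494 (L = (11599 - 111118)*(-80779 + 48753) = -99519*(-32026) = 3187195494)
(338631 + 68861) + L = (338631 + 68861) + 3187195494 = 407492 + 3187195494 = 3187602986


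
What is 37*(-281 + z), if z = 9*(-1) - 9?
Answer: -11063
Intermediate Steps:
z = -18 (z = -9 - 9 = -18)
37*(-281 + z) = 37*(-281 - 18) = 37*(-299) = -11063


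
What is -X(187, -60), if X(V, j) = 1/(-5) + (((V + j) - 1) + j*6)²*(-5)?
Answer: 1368901/5 ≈ 2.7378e+5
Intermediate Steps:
X(V, j) = -⅕ - 5*(-1 + V + 7*j)² (X(V, j) = -⅕ + ((-1 + V + j) + 6*j)²*(-5) = -⅕ + (-1 + V + 7*j)²*(-5) = -⅕ - 5*(-1 + V + 7*j)²)
-X(187, -60) = -(-⅕ - 5*(-1 + 187 + 7*(-60))²) = -(-⅕ - 5*(-1 + 187 - 420)²) = -(-⅕ - 5*(-234)²) = -(-⅕ - 5*54756) = -(-⅕ - 273780) = -1*(-1368901/5) = 1368901/5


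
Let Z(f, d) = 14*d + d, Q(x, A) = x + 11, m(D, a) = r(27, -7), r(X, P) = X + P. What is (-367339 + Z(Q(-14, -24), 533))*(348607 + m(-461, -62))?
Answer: -125277020688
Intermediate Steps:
r(X, P) = P + X
m(D, a) = 20 (m(D, a) = -7 + 27 = 20)
Q(x, A) = 11 + x
Z(f, d) = 15*d
(-367339 + Z(Q(-14, -24), 533))*(348607 + m(-461, -62)) = (-367339 + 15*533)*(348607 + 20) = (-367339 + 7995)*348627 = -359344*348627 = -125277020688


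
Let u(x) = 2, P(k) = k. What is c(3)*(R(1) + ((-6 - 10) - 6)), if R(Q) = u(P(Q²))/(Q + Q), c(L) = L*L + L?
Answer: -252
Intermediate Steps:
c(L) = L + L² (c(L) = L² + L = L + L²)
R(Q) = 1/Q (R(Q) = 2/(Q + Q) = 2/(2*Q) = (1/(2*Q))*2 = 1/Q)
c(3)*(R(1) + ((-6 - 10) - 6)) = (3*(1 + 3))*(1/1 + ((-6 - 10) - 6)) = (3*4)*(1 + (-16 - 6)) = 12*(1 - 22) = 12*(-21) = -252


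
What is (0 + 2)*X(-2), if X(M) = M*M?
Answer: 8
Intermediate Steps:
X(M) = M**2
(0 + 2)*X(-2) = (0 + 2)*(-2)**2 = 2*4 = 8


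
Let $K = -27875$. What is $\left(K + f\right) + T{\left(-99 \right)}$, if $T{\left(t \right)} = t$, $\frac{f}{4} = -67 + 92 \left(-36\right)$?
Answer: $-41490$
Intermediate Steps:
$f = -13516$ ($f = 4 \left(-67 + 92 \left(-36\right)\right) = 4 \left(-67 - 3312\right) = 4 \left(-3379\right) = -13516$)
$\left(K + f\right) + T{\left(-99 \right)} = \left(-27875 - 13516\right) - 99 = -41391 - 99 = -41490$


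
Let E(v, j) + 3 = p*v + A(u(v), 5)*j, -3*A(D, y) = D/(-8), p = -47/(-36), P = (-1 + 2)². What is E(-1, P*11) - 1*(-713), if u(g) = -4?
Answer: 25447/36 ≈ 706.86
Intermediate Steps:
P = 1 (P = 1² = 1)
p = 47/36 (p = -47*(-1/36) = 47/36 ≈ 1.3056)
A(D, y) = D/24 (A(D, y) = -D/(3*(-8)) = -D*(-1)/(3*8) = -(-1)*D/24 = D/24)
E(v, j) = -3 - j/6 + 47*v/36 (E(v, j) = -3 + (47*v/36 + ((1/24)*(-4))*j) = -3 + (47*v/36 - j/6) = -3 + (-j/6 + 47*v/36) = -3 - j/6 + 47*v/36)
E(-1, P*11) - 1*(-713) = (-3 - 11/6 + (47/36)*(-1)) - 1*(-713) = (-3 - ⅙*11 - 47/36) + 713 = (-3 - 11/6 - 47/36) + 713 = -221/36 + 713 = 25447/36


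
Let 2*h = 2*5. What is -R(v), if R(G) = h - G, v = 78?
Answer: 73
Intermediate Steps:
h = 5 (h = (2*5)/2 = (½)*10 = 5)
R(G) = 5 - G
-R(v) = -(5 - 1*78) = -(5 - 78) = -1*(-73) = 73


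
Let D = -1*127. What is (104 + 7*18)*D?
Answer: -29210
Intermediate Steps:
D = -127
(104 + 7*18)*D = (104 + 7*18)*(-127) = (104 + 126)*(-127) = 230*(-127) = -29210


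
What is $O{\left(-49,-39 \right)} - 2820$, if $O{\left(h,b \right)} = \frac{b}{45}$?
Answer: $- \frac{42313}{15} \approx -2820.9$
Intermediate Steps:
$O{\left(h,b \right)} = \frac{b}{45}$ ($O{\left(h,b \right)} = b \frac{1}{45} = \frac{b}{45}$)
$O{\left(-49,-39 \right)} - 2820 = \frac{1}{45} \left(-39\right) - 2820 = - \frac{13}{15} - 2820 = - \frac{42313}{15}$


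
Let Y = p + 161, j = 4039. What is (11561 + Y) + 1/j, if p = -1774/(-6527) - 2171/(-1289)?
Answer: 398395637277494/33981330817 ≈ 11724.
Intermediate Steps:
p = 16456803/8413303 (p = -1774*(-1/6527) - 2171*(-1/1289) = 1774/6527 + 2171/1289 = 16456803/8413303 ≈ 1.9560)
Y = 1370998586/8413303 (Y = 16456803/8413303 + 161 = 1370998586/8413303 ≈ 162.96)
(11561 + Y) + 1/j = (11561 + 1370998586/8413303) + 1/4039 = 98637194569/8413303 + 1/4039 = 398395637277494/33981330817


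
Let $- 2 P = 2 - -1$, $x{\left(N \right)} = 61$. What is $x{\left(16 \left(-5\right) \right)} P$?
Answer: $- \frac{183}{2} \approx -91.5$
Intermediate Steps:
$P = - \frac{3}{2}$ ($P = - \frac{2 - -1}{2} = - \frac{2 + 1}{2} = \left(- \frac{1}{2}\right) 3 = - \frac{3}{2} \approx -1.5$)
$x{\left(16 \left(-5\right) \right)} P = 61 \left(- \frac{3}{2}\right) = - \frac{183}{2}$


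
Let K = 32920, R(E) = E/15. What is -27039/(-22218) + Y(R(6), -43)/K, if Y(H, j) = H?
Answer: 370888653/304756900 ≈ 1.2170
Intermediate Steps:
R(E) = E/15 (R(E) = E*(1/15) = E/15)
-27039/(-22218) + Y(R(6), -43)/K = -27039/(-22218) + ((1/15)*6)/32920 = -27039*(-1/22218) + (⅖)*(1/32920) = 9013/7406 + 1/82300 = 370888653/304756900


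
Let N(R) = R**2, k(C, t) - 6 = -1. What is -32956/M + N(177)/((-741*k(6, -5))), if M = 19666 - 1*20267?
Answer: 34424417/742235 ≈ 46.379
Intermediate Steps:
k(C, t) = 5 (k(C, t) = 6 - 1 = 5)
M = -601 (M = 19666 - 20267 = -601)
-32956/M + N(177)/((-741*k(6, -5))) = -32956/(-601) + 177**2/((-741*5)) = -32956*(-1/601) + 31329/(-3705) = 32956/601 + 31329*(-1/3705) = 32956/601 - 10443/1235 = 34424417/742235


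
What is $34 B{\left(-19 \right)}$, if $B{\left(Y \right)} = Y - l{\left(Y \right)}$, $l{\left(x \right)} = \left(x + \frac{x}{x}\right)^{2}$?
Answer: $-11662$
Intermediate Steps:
$l{\left(x \right)} = \left(1 + x\right)^{2}$ ($l{\left(x \right)} = \left(x + 1\right)^{2} = \left(1 + x\right)^{2}$)
$B{\left(Y \right)} = Y - \left(1 + Y\right)^{2}$
$34 B{\left(-19 \right)} = 34 \left(-19 - \left(1 - 19\right)^{2}\right) = 34 \left(-19 - \left(-18\right)^{2}\right) = 34 \left(-19 - 324\right) = 34 \left(-343\right) = -11662$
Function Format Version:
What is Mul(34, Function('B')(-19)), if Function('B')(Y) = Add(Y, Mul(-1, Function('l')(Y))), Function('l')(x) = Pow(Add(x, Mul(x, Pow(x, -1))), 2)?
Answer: -11662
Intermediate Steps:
Function('l')(x) = Pow(Add(1, x), 2) (Function('l')(x) = Pow(Add(x, 1), 2) = Pow(Add(1, x), 2))
Function('B')(Y) = Add(Y, Mul(-1, Pow(Add(1, Y), 2)))
Mul(34, Function('B')(-19)) = Mul(34, Add(-19, Mul(-1, Pow(Add(1, -19), 2)))) = Mul(34, Add(-19, Mul(-1, Pow(-18, 2)))) = Mul(34, Add(-19, Mul(-1, 324))) = Mul(34, Add(-19, -324)) = Mul(34, -343) = -11662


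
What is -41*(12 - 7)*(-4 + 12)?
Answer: -1640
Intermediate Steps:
-41*(12 - 7)*(-4 + 12) = -205*8 = -41*40 = -1640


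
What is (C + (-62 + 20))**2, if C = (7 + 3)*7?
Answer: 784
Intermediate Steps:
C = 70 (C = 10*7 = 70)
(C + (-62 + 20))**2 = (70 + (-62 + 20))**2 = (70 - 42)**2 = 28**2 = 784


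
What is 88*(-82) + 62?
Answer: -7154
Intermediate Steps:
88*(-82) + 62 = -7216 + 62 = -7154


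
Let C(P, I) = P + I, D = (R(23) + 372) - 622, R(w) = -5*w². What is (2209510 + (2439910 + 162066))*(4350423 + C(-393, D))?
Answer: 20916179192610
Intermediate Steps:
D = -2895 (D = (-5*23² + 372) - 622 = (-5*529 + 372) - 622 = (-2645 + 372) - 622 = -2273 - 622 = -2895)
C(P, I) = I + P
(2209510 + (2439910 + 162066))*(4350423 + C(-393, D)) = (2209510 + (2439910 + 162066))*(4350423 + (-2895 - 393)) = (2209510 + 2601976)*(4350423 - 3288) = 4811486*4347135 = 20916179192610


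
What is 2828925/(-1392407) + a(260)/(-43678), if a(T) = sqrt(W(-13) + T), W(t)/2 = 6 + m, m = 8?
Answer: -2828925/1392407 - 6*sqrt(2)/21839 ≈ -2.0321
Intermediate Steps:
W(t) = 28 (W(t) = 2*(6 + 8) = 2*14 = 28)
a(T) = sqrt(28 + T)
2828925/(-1392407) + a(260)/(-43678) = 2828925/(-1392407) + sqrt(28 + 260)/(-43678) = 2828925*(-1/1392407) + sqrt(288)*(-1/43678) = -2828925/1392407 + (12*sqrt(2))*(-1/43678) = -2828925/1392407 - 6*sqrt(2)/21839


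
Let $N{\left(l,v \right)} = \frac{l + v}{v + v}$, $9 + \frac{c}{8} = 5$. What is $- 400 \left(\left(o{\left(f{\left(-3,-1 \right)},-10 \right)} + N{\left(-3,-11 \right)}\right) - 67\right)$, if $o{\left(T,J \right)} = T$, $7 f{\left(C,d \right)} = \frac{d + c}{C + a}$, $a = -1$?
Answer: $\frac{2007700}{77} \approx 26074.0$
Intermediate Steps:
$c = -32$ ($c = -72 + 8 \cdot 5 = -72 + 40 = -32$)
$f{\left(C,d \right)} = \frac{-32 + d}{7 \left(-1 + C\right)}$ ($f{\left(C,d \right)} = \frac{\left(d - 32\right) \frac{1}{C - 1}}{7} = \frac{\left(-32 + d\right) \frac{1}{-1 + C}}{7} = \frac{\frac{1}{-1 + C} \left(-32 + d\right)}{7} = \frac{-32 + d}{7 \left(-1 + C\right)}$)
$N{\left(l,v \right)} = \frac{l + v}{2 v}$
$- 400 \left(\left(o{\left(f{\left(-3,-1 \right)},-10 \right)} + N{\left(-3,-11 \right)}\right) - 67\right) = - 400 \left(\left(\frac{-32 - 1}{7 \left(-1 - 3\right)} + \frac{-3 - 11}{2 \left(-11\right)}\right) - 67\right) = - 400 \left(\left(\frac{1}{7} \frac{1}{-4} \left(-33\right) + \frac{1}{2} \left(- \frac{1}{11}\right) \left(-14\right)\right) - 67\right) = - 400 \left(\left(\frac{1}{7} \left(- \frac{1}{4}\right) \left(-33\right) + \frac{7}{11}\right) - 67\right) = - 400 \left(\left(\frac{33}{28} + \frac{7}{11}\right) - 67\right) = - 400 \left(\frac{559}{308} - 67\right) = \left(-400\right) \left(- \frac{20077}{308}\right) = \frac{2007700}{77}$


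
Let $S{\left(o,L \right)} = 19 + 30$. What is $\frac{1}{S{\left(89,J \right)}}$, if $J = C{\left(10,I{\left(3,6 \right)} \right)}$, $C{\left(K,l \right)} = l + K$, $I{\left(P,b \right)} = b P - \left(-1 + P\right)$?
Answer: $\frac{1}{49} \approx 0.020408$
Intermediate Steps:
$I{\left(P,b \right)} = 1 - P + P b$ ($I{\left(P,b \right)} = P b - \left(-1 + P\right) = 1 - P + P b$)
$C{\left(K,l \right)} = K + l$
$J = 26$ ($J = 10 + \left(1 - 3 + 3 \cdot 6\right) = 10 + \left(1 - 3 + 18\right) = 10 + 16 = 26$)
$S{\left(o,L \right)} = 49$
$\frac{1}{S{\left(89,J \right)}} = \frac{1}{49}$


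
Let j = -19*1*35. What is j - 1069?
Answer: -1734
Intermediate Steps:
j = -665 (j = -19*35 = -665)
j - 1069 = -665 - 1069 = -1734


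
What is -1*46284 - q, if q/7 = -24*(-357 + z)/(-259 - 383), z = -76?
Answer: -4940264/107 ≈ -46171.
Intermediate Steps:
q = -12124/107 (q = 7*(-24*(-357 - 76)/(-259 - 383)) = 7*(-(-10392)/(-642)) = 7*(-(-10392)*(-1)/642) = 7*(-24*433/642) = 7*(-1732/107) = -12124/107 ≈ -113.31)
-1*46284 - q = -1*46284 - 1*(-12124/107) = -46284 + 12124/107 = -4940264/107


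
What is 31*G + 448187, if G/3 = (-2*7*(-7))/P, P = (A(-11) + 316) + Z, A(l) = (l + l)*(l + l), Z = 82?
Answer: 1344592/3 ≈ 4.4820e+5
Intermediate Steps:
A(l) = 4*l² (A(l) = (2*l)*(2*l) = 4*l²)
P = 882 (P = (4*(-11)² + 316) + 82 = (4*121 + 316) + 82 = (484 + 316) + 82 = 800 + 82 = 882)
G = ⅓ (G = 3*((-2*7*(-7))/882) = 3*(-14*(-7)*(1/882)) = 3*(98*(1/882)) = 3*(⅑) = ⅓ ≈ 0.33333)
31*G + 448187 = 31*(⅓) + 448187 = 31/3 + 448187 = 1344592/3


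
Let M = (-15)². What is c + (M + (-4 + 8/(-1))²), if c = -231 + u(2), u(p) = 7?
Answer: 145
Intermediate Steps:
M = 225
c = -224 (c = -231 + 7 = -224)
c + (M + (-4 + 8/(-1))²) = -224 + (225 + (-4 + 8/(-1))²) = -224 + (225 + (-4 + 8*(-1))²) = -224 + (225 + (-4 - 8)²) = -224 + (225 + (-12)²) = -224 + (225 + 144) = -224 + 369 = 145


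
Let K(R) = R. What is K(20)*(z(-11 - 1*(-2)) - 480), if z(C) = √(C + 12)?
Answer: -9600 + 20*√3 ≈ -9565.4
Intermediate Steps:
z(C) = √(12 + C)
K(20)*(z(-11 - 1*(-2)) - 480) = 20*(√(12 + (-11 - 1*(-2))) - 480) = 20*(√(12 + (-11 + 2)) - 480) = 20*(√(12 - 9) - 480) = 20*(√3 - 480) = 20*(-480 + √3) = -9600 + 20*√3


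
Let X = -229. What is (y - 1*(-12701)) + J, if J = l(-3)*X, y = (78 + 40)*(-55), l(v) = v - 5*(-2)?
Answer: 4608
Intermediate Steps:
l(v) = 10 + v (l(v) = v + 10 = 10 + v)
y = -6490 (y = 118*(-55) = -6490)
J = -1603 (J = (10 - 3)*(-229) = 7*(-229) = -1603)
(y - 1*(-12701)) + J = (-6490 - 1*(-12701)) - 1603 = (-6490 + 12701) - 1603 = 6211 - 1603 = 4608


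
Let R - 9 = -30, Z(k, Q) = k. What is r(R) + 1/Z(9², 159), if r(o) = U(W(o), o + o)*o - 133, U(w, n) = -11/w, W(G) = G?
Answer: -11663/81 ≈ -143.99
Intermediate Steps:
R = -21 (R = 9 - 30 = -21)
r(o) = -144 (r(o) = (-11/o)*o - 133 = -11 - 133 = -144)
r(R) + 1/Z(9², 159) = -144 + 1/(9²) = -144 + 1/81 = -11663/81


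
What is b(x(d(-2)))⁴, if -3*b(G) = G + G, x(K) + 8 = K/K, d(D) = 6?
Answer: 38416/81 ≈ 474.27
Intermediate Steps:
x(K) = -7 (x(K) = -8 + K/K = -8 + 1 = -7)
b(G) = -2*G/3 (b(G) = -(G + G)/3 = -2*G/3)
b(x(d(-2)))⁴ = (-⅔*(-7))⁴ = (14/3)⁴ = 38416/81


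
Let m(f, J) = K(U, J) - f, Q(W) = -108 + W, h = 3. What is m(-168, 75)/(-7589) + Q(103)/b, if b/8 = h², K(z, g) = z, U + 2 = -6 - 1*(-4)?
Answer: -49753/546408 ≈ -0.091055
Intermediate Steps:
U = -4 (U = -2 + (-6 - 1*(-4)) = -2 + (-6 + 4) = -2 - 2 = -4)
b = 72 (b = 8*3² = 8*9 = 72)
m(f, J) = -4 - f
m(-168, 75)/(-7589) + Q(103)/b = (-4 - 1*(-168))/(-7589) + (-108 + 103)/72 = (-4 + 168)*(-1/7589) - 5*1/72 = 164*(-1/7589) - 5/72 = -164/7589 - 5/72 = -49753/546408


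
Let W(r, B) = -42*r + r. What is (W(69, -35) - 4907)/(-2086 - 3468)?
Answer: 3868/2777 ≈ 1.3929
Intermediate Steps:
W(r, B) = -41*r
(W(69, -35) - 4907)/(-2086 - 3468) = (-41*69 - 4907)/(-2086 - 3468) = (-2829 - 4907)/(-5554) = -7736*(-1/5554) = 3868/2777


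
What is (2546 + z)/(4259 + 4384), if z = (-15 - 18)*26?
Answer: 1688/8643 ≈ 0.19530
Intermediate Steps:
z = -858 (z = -33*26 = -858)
(2546 + z)/(4259 + 4384) = (2546 - 858)/(4259 + 4384) = 1688/8643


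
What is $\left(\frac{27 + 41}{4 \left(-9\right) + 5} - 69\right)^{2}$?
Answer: $\frac{4870849}{961} \approx 5068.5$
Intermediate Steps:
$\left(\frac{27 + 41}{4 \left(-9\right) + 5} - 69\right)^{2} = \left(\frac{68}{-36 + 5} - 69\right)^{2} = \left(\frac{68}{-31} - 69\right)^{2} = \left(68 \left(- \frac{1}{31}\right) - 69\right)^{2} = \left(- \frac{68}{31} - 69\right)^{2} = \left(- \frac{2207}{31}\right)^{2} = \frac{4870849}{961}$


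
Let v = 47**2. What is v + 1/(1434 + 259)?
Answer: 3739838/1693 ≈ 2209.0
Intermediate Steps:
v = 2209
v + 1/(1434 + 259) = 2209 + 1/(1434 + 259) = 2209 + 1/1693 = 3739838/1693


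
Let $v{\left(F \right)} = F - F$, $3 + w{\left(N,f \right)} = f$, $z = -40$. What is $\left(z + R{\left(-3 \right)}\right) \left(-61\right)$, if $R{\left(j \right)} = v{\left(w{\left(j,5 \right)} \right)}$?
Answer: $2440$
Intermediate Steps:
$w{\left(N,f \right)} = -3 + f$
$v{\left(F \right)} = 0$
$R{\left(j \right)} = 0$
$\left(z + R{\left(-3 \right)}\right) \left(-61\right) = \left(-40 + 0\right) \left(-61\right) = \left(-40\right) \left(-61\right) = 2440$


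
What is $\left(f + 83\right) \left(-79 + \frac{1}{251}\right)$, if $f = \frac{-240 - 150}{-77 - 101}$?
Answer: $- \frac{150335896}{22339} \approx -6729.8$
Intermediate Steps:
$f = \frac{195}{89}$ ($f = - \frac{390}{-178} = \left(-390\right) \left(- \frac{1}{178}\right) = \frac{195}{89} \approx 2.191$)
$\left(f + 83\right) \left(-79 + \frac{1}{251}\right) = \left(\frac{195}{89} + 83\right) \left(-79 + \frac{1}{251}\right) = \frac{7582 \left(-79 + \frac{1}{251}\right)}{89} = \frac{7582}{89} \left(- \frac{19828}{251}\right) = - \frac{150335896}{22339}$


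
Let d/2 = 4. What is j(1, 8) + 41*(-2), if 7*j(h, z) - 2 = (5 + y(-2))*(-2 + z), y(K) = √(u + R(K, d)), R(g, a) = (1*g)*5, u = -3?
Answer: -542/7 + 6*I*√13/7 ≈ -77.429 + 3.0905*I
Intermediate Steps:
d = 8 (d = 2*4 = 8)
R(g, a) = 5*g (R(g, a) = g*5 = 5*g)
y(K) = √(-3 + 5*K)
j(h, z) = 2/7 + (-2 + z)*(5 + I*√13)/7 (j(h, z) = 2/7 + ((5 + √(-3 + 5*(-2)))*(-2 + z))/7 = 2/7 + ((5 + √(-3 - 10))*(-2 + z))/7 = 2/7 + ((5 + √(-13))*(-2 + z))/7 = 2/7 + ((5 + I*√13)*(-2 + z))/7 = 2/7 + ((-2 + z)*(5 + I*√13))/7 = 2/7 + (-2 + z)*(5 + I*√13)/7)
j(1, 8) + 41*(-2) = (-8/7 + (5/7)*8 - 2*I*√13/7 + (⅐)*I*8*√13) + 41*(-2) = (-8/7 + 40/7 - 2*I*√13/7 + 8*I*√13/7) - 82 = (32/7 + 6*I*√13/7) - 82 = -542/7 + 6*I*√13/7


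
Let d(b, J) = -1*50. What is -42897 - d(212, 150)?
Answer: -42847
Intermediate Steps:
d(b, J) = -50
-42897 - d(212, 150) = -42897 - 1*(-50) = -42897 + 50 = -42847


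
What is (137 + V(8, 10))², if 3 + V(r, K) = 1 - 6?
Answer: 16641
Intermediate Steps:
V(r, K) = -8 (V(r, K) = -3 + (1 - 6) = -3 - 5 = -8)
(137 + V(8, 10))² = (137 - 8)² = 129² = 16641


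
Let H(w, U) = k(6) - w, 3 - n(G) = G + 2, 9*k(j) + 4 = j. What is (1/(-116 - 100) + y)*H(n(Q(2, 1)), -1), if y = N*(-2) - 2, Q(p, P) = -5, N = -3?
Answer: -11219/486 ≈ -23.084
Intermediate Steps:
k(j) = -4/9 + j/9
y = 4 (y = -3*(-2) - 2 = 6 - 2 = 4)
n(G) = 1 - G (n(G) = 3 - (G + 2) = 3 - (2 + G) = 3 + (-2 - G) = 1 - G)
H(w, U) = 2/9 - w (H(w, U) = (-4/9 + (⅑)*6) - w = (-4/9 + ⅔) - w = 2/9 - w)
(1/(-116 - 100) + y)*H(n(Q(2, 1)), -1) = (1/(-116 - 100) + 4)*(2/9 - (1 - 1*(-5))) = (1/(-216) + 4)*(2/9 - (1 + 5)) = (-1/216 + 4)*(2/9 - 1*6) = 863*(2/9 - 6)/216 = (863/216)*(-52/9) = -11219/486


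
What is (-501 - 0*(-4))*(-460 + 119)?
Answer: 170841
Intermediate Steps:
(-501 - 0*(-4))*(-460 + 119) = (-501 - 25*0)*(-341) = (-501 + 0)*(-341) = -501*(-341) = 170841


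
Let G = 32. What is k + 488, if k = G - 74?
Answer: 446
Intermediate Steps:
k = -42 (k = 32 - 74 = -42)
k + 488 = -42 + 488 = 446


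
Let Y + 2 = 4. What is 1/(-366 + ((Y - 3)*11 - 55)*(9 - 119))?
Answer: 1/6894 ≈ 0.00014505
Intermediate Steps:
Y = 2 (Y = -2 + 4 = 2)
1/(-366 + ((Y - 3)*11 - 55)*(9 - 119)) = 1/(-366 + ((2 - 3)*11 - 55)*(9 - 119)) = 1/(-366 + (-1*11 - 55)*(-110)) = 1/(-366 + (-11 - 55)*(-110)) = 1/(-366 - 66*(-110)) = 1/(-366 + 7260) = 1/6894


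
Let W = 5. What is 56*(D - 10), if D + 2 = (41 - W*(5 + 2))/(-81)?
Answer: -18256/27 ≈ -676.15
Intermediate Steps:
D = -56/27 (D = -2 + (41 - 5*(5 + 2))/(-81) = -2 + (41 - 5*7)*(-1/81) = -2 + (41 - 1*35)*(-1/81) = -2 + (41 - 35)*(-1/81) = -2 + 6*(-1/81) = -2 - 2/27 = -56/27 ≈ -2.0741)
56*(D - 10) = 56*(-56/27 - 10) = 56*(-326/27) = -18256/27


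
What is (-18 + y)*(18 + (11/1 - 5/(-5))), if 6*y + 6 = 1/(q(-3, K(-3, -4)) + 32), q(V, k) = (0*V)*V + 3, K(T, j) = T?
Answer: -3989/7 ≈ -569.86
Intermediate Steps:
q(V, k) = 3 (q(V, k) = 0*V + 3 = 0 + 3 = 3)
y = -209/210 (y = -1 + 1/(6*(3 + 32)) = -1 + (1/6)/35 = -1 + (1/6)*(1/35) = -1 + 1/210 = -209/210 ≈ -0.99524)
(-18 + y)*(18 + (11/1 - 5/(-5))) = (-18 - 209/210)*(18 + (11/1 - 5/(-5))) = -3989*(18 + (11*1 - 5*(-1/5)))/210 = -3989*(18 + (11 + 1))/210 = -3989*(18 + 12)/210 = -3989/210*30 = -3989/7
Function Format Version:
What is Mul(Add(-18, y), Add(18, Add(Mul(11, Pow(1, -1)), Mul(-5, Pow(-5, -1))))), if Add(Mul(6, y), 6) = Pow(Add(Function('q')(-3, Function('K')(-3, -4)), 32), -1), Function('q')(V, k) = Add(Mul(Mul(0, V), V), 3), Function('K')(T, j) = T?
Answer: Rational(-3989, 7) ≈ -569.86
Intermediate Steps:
Function('q')(V, k) = 3 (Function('q')(V, k) = Add(Mul(0, V), 3) = Add(0, 3) = 3)
y = Rational(-209, 210) (y = Add(-1, Mul(Rational(1, 6), Pow(Add(3, 32), -1))) = Add(-1, Mul(Rational(1, 6), Pow(35, -1))) = Add(-1, Mul(Rational(1, 6), Rational(1, 35))) = Add(-1, Rational(1, 210)) = Rational(-209, 210) ≈ -0.99524)
Mul(Add(-18, y), Add(18, Add(Mul(11, Pow(1, -1)), Mul(-5, Pow(-5, -1))))) = Mul(Add(-18, Rational(-209, 210)), Add(18, Add(Mul(11, Pow(1, -1)), Mul(-5, Pow(-5, -1))))) = Mul(Rational(-3989, 210), Add(18, Add(Mul(11, 1), Mul(-5, Rational(-1, 5))))) = Mul(Rational(-3989, 210), Add(18, Add(11, 1))) = Mul(Rational(-3989, 210), Add(18, 12)) = Mul(Rational(-3989, 210), 30) = Rational(-3989, 7)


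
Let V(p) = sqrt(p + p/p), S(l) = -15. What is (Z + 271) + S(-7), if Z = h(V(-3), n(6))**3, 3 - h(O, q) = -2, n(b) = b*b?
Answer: 381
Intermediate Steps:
n(b) = b**2
V(p) = sqrt(1 + p) (V(p) = sqrt(p + 1) = sqrt(1 + p))
h(O, q) = 5 (h(O, q) = 3 - 1*(-2) = 3 + 2 = 5)
Z = 125 (Z = 5**3 = 125)
(Z + 271) + S(-7) = (125 + 271) - 15 = 396 - 15 = 381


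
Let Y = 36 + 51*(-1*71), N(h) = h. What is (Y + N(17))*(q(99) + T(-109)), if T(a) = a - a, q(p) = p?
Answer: -353232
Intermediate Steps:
T(a) = 0
Y = -3585 (Y = 36 + 51*(-71) = 36 - 3621 = -3585)
(Y + N(17))*(q(99) + T(-109)) = (-3585 + 17)*(99 + 0) = -3568*99 = -353232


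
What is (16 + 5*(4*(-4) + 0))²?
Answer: 4096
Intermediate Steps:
(16 + 5*(4*(-4) + 0))² = (16 + 5*(-16 + 0))² = (16 + 5*(-16))² = (16 - 80)² = (-64)² = 4096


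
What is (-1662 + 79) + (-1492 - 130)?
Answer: -3205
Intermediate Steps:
(-1662 + 79) + (-1492 - 130) = -1583 - 1622 = -3205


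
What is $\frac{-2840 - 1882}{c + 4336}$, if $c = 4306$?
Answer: $- \frac{2361}{4321} \approx -0.5464$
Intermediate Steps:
$\frac{-2840 - 1882}{c + 4336} = \frac{-2840 - 1882}{4306 + 4336} = - \frac{4722}{8642} = \left(-4722\right) \frac{1}{8642} = - \frac{2361}{4321}$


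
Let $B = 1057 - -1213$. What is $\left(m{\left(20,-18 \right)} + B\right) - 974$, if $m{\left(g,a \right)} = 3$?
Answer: $1299$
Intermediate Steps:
$B = 2270$ ($B = 1057 + 1213 = 2270$)
$\left(m{\left(20,-18 \right)} + B\right) - 974 = \left(3 + 2270\right) - 974 = 2273 - 974 = 1299$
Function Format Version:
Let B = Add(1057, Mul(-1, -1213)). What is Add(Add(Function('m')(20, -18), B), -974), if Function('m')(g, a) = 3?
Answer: 1299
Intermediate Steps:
B = 2270 (B = Add(1057, 1213) = 2270)
Add(Add(Function('m')(20, -18), B), -974) = Add(Add(3, 2270), -974) = Add(2273, -974) = 1299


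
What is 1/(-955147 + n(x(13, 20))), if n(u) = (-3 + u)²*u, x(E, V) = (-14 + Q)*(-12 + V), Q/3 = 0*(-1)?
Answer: -1/2436347 ≈ -4.1045e-7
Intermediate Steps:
Q = 0 (Q = 3*(0*(-1)) = 3*0 = 0)
x(E, V) = 168 - 14*V (x(E, V) = (-14 + 0)*(-12 + V) = -14*(-12 + V) = 168 - 14*V)
n(u) = u*(-3 + u)²
1/(-955147 + n(x(13, 20))) = 1/(-955147 + (168 - 14*20)*(-3 + (168 - 14*20))²) = 1/(-955147 + (168 - 280)*(-3 + (168 - 280))²) = 1/(-955147 - 112*(-3 - 112)²) = 1/(-955147 - 112*(-115)²) = 1/(-955147 - 112*13225) = 1/(-955147 - 1481200) = 1/(-2436347) = -1/2436347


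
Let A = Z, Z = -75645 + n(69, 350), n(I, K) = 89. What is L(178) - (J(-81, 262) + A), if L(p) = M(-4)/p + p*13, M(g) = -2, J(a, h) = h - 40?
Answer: 6910671/89 ≈ 77648.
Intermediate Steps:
J(a, h) = -40 + h
Z = -75556 (Z = -75645 + 89 = -75556)
A = -75556
L(p) = -2/p + 13*p (L(p) = -2/p + p*13 = -2/p + 13*p)
L(178) - (J(-81, 262) + A) = (-2/178 + 13*178) - ((-40 + 262) - 75556) = (-2*1/178 + 2314) - (222 - 75556) = (-1/89 + 2314) - 1*(-75334) = 205945/89 + 75334 = 6910671/89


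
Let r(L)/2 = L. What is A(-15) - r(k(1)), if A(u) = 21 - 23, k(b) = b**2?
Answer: -4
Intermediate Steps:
A(u) = -2
r(L) = 2*L
A(-15) - r(k(1)) = -2 - 2*1**2 = -2 - 2 = -4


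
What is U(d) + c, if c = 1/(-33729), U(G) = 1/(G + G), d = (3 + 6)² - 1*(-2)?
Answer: 33563/5599014 ≈ 0.0059944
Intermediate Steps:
d = 83 (d = 9² + 2 = 81 + 2 = 83)
U(G) = 1/(2*G)
c = -1/33729 ≈ -2.9648e-5
U(d) + c = (½)/83 - 1/33729 = (½)*(1/83) - 1/33729 = 1/166 - 1/33729 = 33563/5599014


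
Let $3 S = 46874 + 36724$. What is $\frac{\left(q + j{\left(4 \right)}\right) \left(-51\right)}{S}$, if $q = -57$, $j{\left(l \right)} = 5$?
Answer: $\frac{1326}{13933} \approx 0.09517$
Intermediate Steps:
$S = 27866$ ($S = \frac{46874 + 36724}{3} = \frac{1}{3} \cdot 83598 = 27866$)
$\frac{\left(q + j{\left(4 \right)}\right) \left(-51\right)}{S} = \frac{\left(-57 + 5\right) \left(-51\right)}{27866} = \left(-52\right) \left(-51\right) \frac{1}{27866} = 2652 \cdot \frac{1}{27866} = \frac{1326}{13933}$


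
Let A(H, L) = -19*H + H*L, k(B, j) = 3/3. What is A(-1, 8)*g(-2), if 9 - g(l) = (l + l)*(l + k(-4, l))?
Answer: 55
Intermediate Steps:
k(B, j) = 1 (k(B, j) = 3*(⅓) = 1)
g(l) = 9 - 2*l*(1 + l) (g(l) = 9 - (l + l)*(l + 1) = 9 - 2*l*(1 + l))
A(-1, 8)*g(-2) = (-(-19 + 8))*(9 - 2*(-2) - 2*(-2)²) = (-1*(-11))*(9 + 4 - 2*4) = 11*(9 + 4 - 8) = 11*5 = 55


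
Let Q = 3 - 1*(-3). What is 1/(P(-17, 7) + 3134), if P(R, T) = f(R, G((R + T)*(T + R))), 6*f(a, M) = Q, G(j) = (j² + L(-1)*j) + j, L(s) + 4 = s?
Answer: 1/3135 ≈ 0.00031898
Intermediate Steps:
L(s) = -4 + s
G(j) = j² - 4*j (G(j) = (j² + (-4 - 1)*j) + j = (j² - 5*j) + j = j² - 4*j)
Q = 6 (Q = 3 + 3 = 6)
f(a, M) = 1 (f(a, M) = (⅙)*6 = 1)
P(R, T) = 1
1/(P(-17, 7) + 3134) = 1/(1 + 3134) = 1/3135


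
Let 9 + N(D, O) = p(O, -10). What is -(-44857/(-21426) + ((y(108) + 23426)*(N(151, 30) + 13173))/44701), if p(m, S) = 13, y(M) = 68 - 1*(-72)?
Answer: -6655403406289/957763626 ≈ -6948.9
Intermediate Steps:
y(M) = 140 (y(M) = 68 + 72 = 140)
N(D, O) = 4 (N(D, O) = -9 + 13 = 4)
-(-44857/(-21426) + ((y(108) + 23426)*(N(151, 30) + 13173))/44701) = -(-44857/(-21426) + ((140 + 23426)*(4 + 13173))/44701) = -(-44857*(-1/21426) + (23566*13177)*(1/44701)) = -(44857/21426 + 310529182*(1/44701)) = -(44857/21426 + 310529182/44701) = -1*6655403406289/957763626 = -6655403406289/957763626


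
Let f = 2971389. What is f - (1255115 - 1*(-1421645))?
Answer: 294629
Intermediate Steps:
f - (1255115 - 1*(-1421645)) = 2971389 - (1255115 - 1*(-1421645)) = 2971389 - (1255115 + 1421645) = 2971389 - 1*2676760 = 2971389 - 2676760 = 294629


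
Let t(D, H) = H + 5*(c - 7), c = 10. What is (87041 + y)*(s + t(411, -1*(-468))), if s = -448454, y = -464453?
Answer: 169069631052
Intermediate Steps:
t(D, H) = 15 + H (t(D, H) = H + 5*(10 - 7) = H + 5*3 = H + 15 = 15 + H)
(87041 + y)*(s + t(411, -1*(-468))) = (87041 - 464453)*(-448454 + (15 - 1*(-468))) = -377412*(-448454 + (15 + 468)) = -377412*(-448454 + 483) = -377412*(-447971) = 169069631052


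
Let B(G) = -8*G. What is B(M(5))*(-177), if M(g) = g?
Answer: 7080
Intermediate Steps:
B(M(5))*(-177) = -8*5*(-177) = -40*(-177) = 7080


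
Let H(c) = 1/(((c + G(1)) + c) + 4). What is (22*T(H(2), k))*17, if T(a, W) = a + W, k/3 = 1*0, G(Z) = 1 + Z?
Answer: 187/5 ≈ 37.400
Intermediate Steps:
k = 0 (k = 3*(1*0) = 3*0 = 0)
H(c) = 1/(6 + 2*c) (H(c) = 1/(((c + (1 + 1)) + c) + 4) = 1/(((c + 2) + c) + 4) = 1/(((2 + c) + c) + 4) = 1/((2 + 2*c) + 4) = 1/(6 + 2*c))
T(a, W) = W + a
(22*T(H(2), k))*17 = (22*(0 + 1/(2*(3 + 2))))*17 = (22*(0 + (½)/5))*17 = (22*(0 + (½)*(⅕)))*17 = (22*(0 + ⅒))*17 = (22*(⅒))*17 = (11/5)*17 = 187/5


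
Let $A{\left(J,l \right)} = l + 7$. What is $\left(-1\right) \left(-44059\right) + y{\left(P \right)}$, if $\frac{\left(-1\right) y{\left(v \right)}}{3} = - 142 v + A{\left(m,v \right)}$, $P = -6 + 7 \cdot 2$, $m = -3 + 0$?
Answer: $47422$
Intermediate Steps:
$m = -3$
$P = 8$ ($P = -6 + 14 = 8$)
$A{\left(J,l \right)} = 7 + l$
$y{\left(v \right)} = -21 + 423 v$ ($y{\left(v \right)} = - 3 \left(- 142 v + \left(7 + v\right)\right) = - 3 \left(7 - 141 v\right) = -21 + 423 v$)
$\left(-1\right) \left(-44059\right) + y{\left(P \right)} = \left(-1\right) \left(-44059\right) + \left(-21 + 423 \cdot 8\right) = 44059 + \left(-21 + 3384\right) = 44059 + 3363 = 47422$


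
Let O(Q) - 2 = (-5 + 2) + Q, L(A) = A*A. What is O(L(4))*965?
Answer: 14475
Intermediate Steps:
L(A) = A**2
O(Q) = -1 + Q (O(Q) = 2 + ((-5 + 2) + Q) = 2 + (-3 + Q) = -1 + Q)
O(L(4))*965 = (-1 + 4**2)*965 = (-1 + 16)*965 = 15*965 = 14475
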